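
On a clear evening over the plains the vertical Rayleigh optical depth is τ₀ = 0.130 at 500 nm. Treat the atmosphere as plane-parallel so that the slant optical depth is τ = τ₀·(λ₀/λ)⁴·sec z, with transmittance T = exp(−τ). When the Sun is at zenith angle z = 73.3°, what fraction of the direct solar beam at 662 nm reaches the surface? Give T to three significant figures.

0.863

sec 73.3° = 3.4799.
τ = 0.130 × (500/662)⁴ × 3.4799 = 0.130 × 0.3254 × 3.4799 = 0.1472.
T = exp(−0.1472) = 0.8631.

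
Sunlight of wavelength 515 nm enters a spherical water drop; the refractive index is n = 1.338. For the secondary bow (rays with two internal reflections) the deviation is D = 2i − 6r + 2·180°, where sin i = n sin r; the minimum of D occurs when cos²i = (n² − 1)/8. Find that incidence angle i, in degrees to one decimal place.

71.7°

cos²i = (1.338² − 1)/8 = (1.79024 − 1)/8 = 0.09878.
cos i = 0.31429, so i = 71.682°.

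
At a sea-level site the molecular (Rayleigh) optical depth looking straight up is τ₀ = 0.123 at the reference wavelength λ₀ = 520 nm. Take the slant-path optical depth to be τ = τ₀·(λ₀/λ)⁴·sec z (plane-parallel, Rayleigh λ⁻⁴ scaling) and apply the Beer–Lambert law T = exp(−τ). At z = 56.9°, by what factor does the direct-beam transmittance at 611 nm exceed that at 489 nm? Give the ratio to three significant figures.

1.19

Airmass: sec 56.9° = 1.8312.
τ(611 nm) = 0.123 × (520/611)⁴ × 1.8312 = 0.123 × 0.5246 × 1.8312 = 0.1182.
τ(489 nm) = 0.123 × (520/489)⁴ × 1.8312 = 0.123 × 1.2787 × 1.8312 = 0.2880.
T(611)/T(489) = exp(τ_B − τ_A) = exp(0.1698) = 1.1851.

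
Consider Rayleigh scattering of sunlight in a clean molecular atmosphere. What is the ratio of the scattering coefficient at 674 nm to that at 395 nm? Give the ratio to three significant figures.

Rayleigh scattering ∝ λ⁻⁴, so the ratio of coefficients is the inverse fourth power of the wavelength ratio.
σ(674)/σ(395) = (395/674)⁴ = (0.5861)⁴ = 0.118.

0.118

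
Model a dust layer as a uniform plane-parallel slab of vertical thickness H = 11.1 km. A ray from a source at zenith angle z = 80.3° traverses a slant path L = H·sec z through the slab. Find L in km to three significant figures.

65.9 km

sec z = 1/cos 80.3° = 5.9351.
L = 11.1 × 5.9351 = 65.880 km.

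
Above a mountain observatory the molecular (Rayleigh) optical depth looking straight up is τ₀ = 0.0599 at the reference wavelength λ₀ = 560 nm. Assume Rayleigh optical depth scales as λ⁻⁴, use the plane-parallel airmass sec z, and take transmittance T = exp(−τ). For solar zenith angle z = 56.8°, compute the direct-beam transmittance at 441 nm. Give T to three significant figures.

0.752

sec 56.8° = 1.8263.
τ = 0.0599 × (560/441)⁴ × 1.8263 = 0.0599 × 2.6001 × 1.8263 = 0.2844.
T = exp(−0.2844) = 0.7524.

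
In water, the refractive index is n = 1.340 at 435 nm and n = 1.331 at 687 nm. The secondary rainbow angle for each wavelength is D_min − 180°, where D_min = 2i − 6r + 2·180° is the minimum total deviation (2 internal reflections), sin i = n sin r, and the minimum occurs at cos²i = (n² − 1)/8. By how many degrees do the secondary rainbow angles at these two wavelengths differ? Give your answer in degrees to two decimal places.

At 435 nm (n = 1.340): cos²i = 0.09945 → i = 71.618°, r = 45.088°, D_min = 232.709°, rainbow angle = 52.709°.
At 687 nm (n = 1.331): cos²i = 0.09645 → i = 71.907°, r = 45.575°, D_min = 230.365°, rainbow angle = 50.365°.
Angular width = |52.709° − 50.365°| = 2.344°.

2.34°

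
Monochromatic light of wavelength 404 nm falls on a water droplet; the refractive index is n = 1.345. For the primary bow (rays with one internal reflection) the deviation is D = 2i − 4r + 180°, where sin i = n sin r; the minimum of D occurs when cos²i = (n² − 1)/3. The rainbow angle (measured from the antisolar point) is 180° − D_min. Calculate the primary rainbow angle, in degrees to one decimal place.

cos²i = (1.80902 − 1)/3 = 0.26967; i = arccos(0.51930) = 58.715°.
sin r = sin 58.715°/1.345 = 0.63538; r = 39.448°.
D_min = 2·58.715° − 4·39.448° + 180° = 139.635°.
Rainbow angle = 180° − D_min = 40.365°.

40.4°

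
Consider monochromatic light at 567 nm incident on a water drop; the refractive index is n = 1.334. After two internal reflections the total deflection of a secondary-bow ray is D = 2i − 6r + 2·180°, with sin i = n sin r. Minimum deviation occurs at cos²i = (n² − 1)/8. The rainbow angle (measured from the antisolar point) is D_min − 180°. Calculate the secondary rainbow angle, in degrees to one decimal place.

51.2°

cos²i = (1.77956 − 1)/8 = 0.09744; i = arccos(0.31216) = 71.810°.
sin r = sin 71.810°/1.334 = 0.71217; r = 45.411°.
D_min = 2·71.810° − 6·45.411° + 360° = 231.153°.
Rainbow angle = D_min − 180° = 51.153°.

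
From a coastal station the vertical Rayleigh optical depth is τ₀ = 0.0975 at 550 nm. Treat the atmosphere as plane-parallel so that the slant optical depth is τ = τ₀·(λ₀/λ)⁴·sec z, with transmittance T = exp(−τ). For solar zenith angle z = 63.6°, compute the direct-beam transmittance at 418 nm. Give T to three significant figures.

sec 63.6° = 2.2490.
τ = 0.0975 × (550/418)⁴ × 2.2490 = 0.0975 × 2.9974 × 2.2490 = 0.6573.
T = exp(−0.6573) = 0.5183.

0.518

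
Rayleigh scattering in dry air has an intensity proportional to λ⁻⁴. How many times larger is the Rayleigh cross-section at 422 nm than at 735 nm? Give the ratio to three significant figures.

9.20

Rayleigh scattering ∝ λ⁻⁴, so the ratio of coefficients is the inverse fourth power of the wavelength ratio.
σ(422)/σ(735) = (735/422)⁴ = (1.7417)⁴ = 9.202.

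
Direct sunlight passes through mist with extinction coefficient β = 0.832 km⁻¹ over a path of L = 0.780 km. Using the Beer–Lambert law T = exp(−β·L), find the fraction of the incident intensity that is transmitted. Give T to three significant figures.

0.523

τ = β·L = 0.832 × 0.780 = 0.6490.
T = exp(−0.6490) = 0.5226.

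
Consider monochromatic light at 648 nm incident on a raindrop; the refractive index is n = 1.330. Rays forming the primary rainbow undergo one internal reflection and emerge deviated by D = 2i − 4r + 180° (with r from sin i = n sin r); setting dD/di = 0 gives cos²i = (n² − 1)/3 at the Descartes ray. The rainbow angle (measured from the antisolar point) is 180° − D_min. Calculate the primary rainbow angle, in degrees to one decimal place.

cos²i = (1.76890 − 1)/3 = 0.25630; i = arccos(0.50626) = 59.585°.
sin r = sin 59.585°/1.330 = 0.64841; r = 40.422°.
D_min = 2·59.585° − 4·40.422° + 180° = 137.484°.
Rainbow angle = 180° − D_min = 42.516°.

42.5°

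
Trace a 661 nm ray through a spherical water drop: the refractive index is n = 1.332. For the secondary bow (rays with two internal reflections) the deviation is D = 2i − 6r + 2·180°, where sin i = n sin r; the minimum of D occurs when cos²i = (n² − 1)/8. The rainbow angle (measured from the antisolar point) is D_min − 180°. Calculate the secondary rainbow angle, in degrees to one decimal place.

cos²i = (1.77422 − 1)/8 = 0.09678; i = arccos(0.31109) = 71.875°.
sin r = sin 71.875°/1.332 = 0.71350; r = 45.520°.
D_min = 2·71.875° − 6·45.520° + 360° = 230.628°.
Rainbow angle = D_min − 180° = 50.628°.

50.6°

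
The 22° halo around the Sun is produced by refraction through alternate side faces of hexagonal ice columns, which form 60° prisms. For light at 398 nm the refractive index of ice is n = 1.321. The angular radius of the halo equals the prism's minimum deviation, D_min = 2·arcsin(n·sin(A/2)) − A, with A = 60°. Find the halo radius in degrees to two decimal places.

n·sin(A/2) = 1.321 × sin 30° = 1.321 × 0.5000 = 0.6605.
D_min = 2·arcsin(0.6605) − 60° = 2 × 41.338° − 60° = 22.676°.

22.68°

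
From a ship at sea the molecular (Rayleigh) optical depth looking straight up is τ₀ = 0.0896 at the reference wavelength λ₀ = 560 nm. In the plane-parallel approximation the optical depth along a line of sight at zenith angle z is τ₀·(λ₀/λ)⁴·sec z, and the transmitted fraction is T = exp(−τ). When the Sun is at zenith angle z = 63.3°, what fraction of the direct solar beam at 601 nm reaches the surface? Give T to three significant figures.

0.860

sec 63.3° = 2.2256.
τ = 0.0896 × (560/601)⁴ × 2.2256 = 0.0896 × 0.7538 × 2.2256 = 0.1503.
T = exp(−0.1503) = 0.8604.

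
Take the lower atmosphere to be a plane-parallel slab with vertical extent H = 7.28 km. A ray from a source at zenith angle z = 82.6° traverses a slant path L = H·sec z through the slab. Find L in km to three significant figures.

56.5 km

sec z = 1/cos 82.6° = 7.7642.
L = 7.28 × 7.7642 = 56.524 km.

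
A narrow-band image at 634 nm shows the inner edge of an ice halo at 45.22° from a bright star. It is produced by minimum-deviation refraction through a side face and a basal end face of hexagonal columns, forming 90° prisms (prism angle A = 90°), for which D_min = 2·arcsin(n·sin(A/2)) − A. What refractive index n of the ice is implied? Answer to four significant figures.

Rearranging: n = sin((D_min + A)/2) / sin(A/2).
(D_min + A)/2 = (45.22° + 90°)/2 = 67.610°.
n = sin 67.610° / sin 45° = 0.9246 / 0.7071 = 1.3076.

1.308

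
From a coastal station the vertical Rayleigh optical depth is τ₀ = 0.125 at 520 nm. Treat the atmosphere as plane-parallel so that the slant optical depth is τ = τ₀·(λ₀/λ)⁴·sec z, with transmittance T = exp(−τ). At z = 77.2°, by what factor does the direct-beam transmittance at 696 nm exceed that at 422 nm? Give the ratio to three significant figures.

3.08

Airmass: sec 77.2° = 4.5137.
τ(696 nm) = 0.125 × (520/696)⁴ × 4.5137 = 0.125 × 0.3116 × 4.5137 = 0.1758.
τ(422 nm) = 0.125 × (520/422)⁴ × 4.5137 = 0.125 × 2.3055 × 4.5137 = 1.3008.
T(696)/T(422) = exp(τ_B − τ_A) = exp(1.1250) = 3.0802.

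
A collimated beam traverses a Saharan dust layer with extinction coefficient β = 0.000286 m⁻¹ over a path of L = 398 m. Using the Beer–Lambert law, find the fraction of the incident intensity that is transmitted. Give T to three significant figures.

τ = β·L = 0.000286 × 398 = 0.1138.
T = exp(−0.1138) = 0.8924.

0.892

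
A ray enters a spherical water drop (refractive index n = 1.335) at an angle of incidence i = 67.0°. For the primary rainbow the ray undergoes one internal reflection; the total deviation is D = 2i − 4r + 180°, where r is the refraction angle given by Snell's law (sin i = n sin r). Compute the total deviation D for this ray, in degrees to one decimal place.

139.6°

sin r = sin 67.0° / 1.335 = 0.9205/1.335 = 0.6895; r = 43.59°.
D = 2·67.0° − 4·43.59° + 180° = 134.00° − 174.37° + 180° = 139.63°.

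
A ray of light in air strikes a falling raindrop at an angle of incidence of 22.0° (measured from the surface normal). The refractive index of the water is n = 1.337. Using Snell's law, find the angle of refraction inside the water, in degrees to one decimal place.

16.3°

Snell: sin θ_r = sin θ_i / n = sin 22.0° / 1.337 = 0.3746 / 1.337 = 0.2802.
θ_r = arcsin(0.2802) = 16.27°.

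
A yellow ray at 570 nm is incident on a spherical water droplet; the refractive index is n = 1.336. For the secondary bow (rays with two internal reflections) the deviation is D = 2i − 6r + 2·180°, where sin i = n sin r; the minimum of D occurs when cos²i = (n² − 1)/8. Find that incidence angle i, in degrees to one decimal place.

cos²i = (1.336² − 1)/8 = (1.78490 − 1)/8 = 0.09811.
cos i = 0.31323, so i = 71.746°.

71.7°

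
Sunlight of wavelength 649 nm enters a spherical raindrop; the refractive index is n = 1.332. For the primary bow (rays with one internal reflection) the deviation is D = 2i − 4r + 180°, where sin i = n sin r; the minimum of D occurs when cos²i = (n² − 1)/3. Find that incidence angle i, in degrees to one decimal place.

59.5°

cos²i = (1.332² − 1)/3 = (1.77422 − 1)/3 = 0.25807.
cos i = 0.50801, so i = 59.469°.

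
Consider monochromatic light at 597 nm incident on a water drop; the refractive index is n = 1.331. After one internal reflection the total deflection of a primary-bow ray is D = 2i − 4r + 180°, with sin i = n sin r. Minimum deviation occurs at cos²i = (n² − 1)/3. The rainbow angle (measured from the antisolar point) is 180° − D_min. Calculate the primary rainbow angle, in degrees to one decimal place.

42.4°

cos²i = (1.77156 − 1)/3 = 0.25719; i = arccos(0.50714) = 59.527°.
sin r = sin 59.527°/1.331 = 0.64753; r = 40.356°.
D_min = 2·59.527° − 4·40.356° + 180° = 137.630°.
Rainbow angle = 180° − D_min = 42.370°.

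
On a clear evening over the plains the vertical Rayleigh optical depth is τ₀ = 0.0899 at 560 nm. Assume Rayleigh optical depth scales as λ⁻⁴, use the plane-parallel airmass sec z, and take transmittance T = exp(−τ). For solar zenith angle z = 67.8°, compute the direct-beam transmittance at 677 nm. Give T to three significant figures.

sec 67.8° = 2.6466.
τ = 0.0899 × (560/677)⁴ × 2.6466 = 0.0899 × 0.4682 × 2.6466 = 0.1114.
T = exp(−0.1114) = 0.8946.

0.895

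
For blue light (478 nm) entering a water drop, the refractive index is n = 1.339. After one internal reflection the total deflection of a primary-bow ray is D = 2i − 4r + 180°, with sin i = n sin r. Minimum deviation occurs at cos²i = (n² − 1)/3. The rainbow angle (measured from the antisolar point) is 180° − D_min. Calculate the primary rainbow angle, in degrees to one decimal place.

cos²i = (1.79292 − 1)/3 = 0.26431; i = arccos(0.51411) = 59.062°.
sin r = sin 59.062°/1.339 = 0.64057; r = 39.834°.
D_min = 2·59.062° − 4·39.834° + 180° = 138.786°.
Rainbow angle = 180° − D_min = 41.214°.

41.2°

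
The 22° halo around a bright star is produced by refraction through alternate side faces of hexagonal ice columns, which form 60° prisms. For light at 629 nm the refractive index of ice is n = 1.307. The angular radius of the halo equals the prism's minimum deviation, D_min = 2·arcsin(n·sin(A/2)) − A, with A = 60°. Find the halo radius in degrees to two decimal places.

21.61°

n·sin(A/2) = 1.307 × sin 30° = 1.307 × 0.5000 = 0.6535.
D_min = 2·arcsin(0.6535) − 60° = 2 × 40.806° − 60° = 21.612°.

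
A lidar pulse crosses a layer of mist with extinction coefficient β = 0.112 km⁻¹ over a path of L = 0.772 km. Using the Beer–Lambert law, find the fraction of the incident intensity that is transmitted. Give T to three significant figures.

0.917

τ = β·L = 0.112 × 0.772 = 0.0865.
T = exp(−0.0865) = 0.9172.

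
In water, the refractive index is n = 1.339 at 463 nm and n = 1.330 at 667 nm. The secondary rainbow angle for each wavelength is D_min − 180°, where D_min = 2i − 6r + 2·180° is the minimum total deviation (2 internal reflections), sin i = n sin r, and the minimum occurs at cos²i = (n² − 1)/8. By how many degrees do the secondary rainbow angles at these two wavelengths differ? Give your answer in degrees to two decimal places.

2.35°

At 463 nm (n = 1.339): cos²i = 0.09912 → i = 71.650°, r = 45.141°, D_min = 232.451°, rainbow angle = 52.451°.
At 667 nm (n = 1.330): cos²i = 0.09611 → i = 71.940°, r = 45.630°, D_min = 230.101°, rainbow angle = 50.101°.
Angular width = |52.451° − 50.101°| = 2.350°.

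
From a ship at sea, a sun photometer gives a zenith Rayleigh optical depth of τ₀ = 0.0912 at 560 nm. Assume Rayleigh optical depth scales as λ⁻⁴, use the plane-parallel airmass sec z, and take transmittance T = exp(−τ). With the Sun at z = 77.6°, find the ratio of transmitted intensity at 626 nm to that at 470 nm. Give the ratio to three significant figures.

Airmass: sec 77.6° = 4.6569.
τ(626 nm) = 0.0912 × (560/626)⁴ × 4.6569 = 0.0912 × 0.6404 × 4.6569 = 0.2720.
τ(470 nm) = 0.0912 × (560/470)⁴ × 4.6569 = 0.0912 × 2.0154 × 4.6569 = 0.8560.
T(626)/T(470) = exp(τ_B − τ_A) = exp(0.5840) = 1.7931.

1.79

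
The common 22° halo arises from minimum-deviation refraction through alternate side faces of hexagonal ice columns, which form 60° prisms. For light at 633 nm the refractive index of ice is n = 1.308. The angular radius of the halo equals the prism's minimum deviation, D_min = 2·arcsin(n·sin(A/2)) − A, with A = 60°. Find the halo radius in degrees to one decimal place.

n·sin(A/2) = 1.308 × sin 30° = 1.308 × 0.5000 = 0.6540.
D_min = 2·arcsin(0.6540) − 60° = 2 × 40.844° − 60° = 21.688°.

21.7°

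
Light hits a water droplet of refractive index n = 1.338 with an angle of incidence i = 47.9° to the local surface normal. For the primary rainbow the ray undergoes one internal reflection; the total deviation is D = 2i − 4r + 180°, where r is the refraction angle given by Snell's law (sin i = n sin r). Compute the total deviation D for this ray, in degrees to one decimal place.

141.1°

sin r = sin 47.9° / 1.338 = 0.7420/1.338 = 0.5545; r = 33.68°.
D = 2·47.9° − 4·33.68° + 180° = 95.80° − 134.72° + 180° = 141.08°.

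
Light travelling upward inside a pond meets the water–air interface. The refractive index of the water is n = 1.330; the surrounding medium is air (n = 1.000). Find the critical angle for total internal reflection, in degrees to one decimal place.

sin θ_c = n_air / n = 1.000 / 1.330 = 0.7519.
θ_c = arcsin(0.7519) = 48.75°.

48.8°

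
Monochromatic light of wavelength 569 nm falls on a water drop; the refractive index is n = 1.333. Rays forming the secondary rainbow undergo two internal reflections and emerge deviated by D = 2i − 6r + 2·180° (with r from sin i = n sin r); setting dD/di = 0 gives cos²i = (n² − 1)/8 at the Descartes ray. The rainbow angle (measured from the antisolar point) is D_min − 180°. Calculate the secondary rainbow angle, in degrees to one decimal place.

50.9°

cos²i = (1.77689 − 1)/8 = 0.09711; i = arccos(0.31163) = 71.843°.
sin r = sin 71.843°/1.333 = 0.71283; r = 45.466°.
D_min = 2·71.843° − 6·45.466° + 360° = 230.891°.
Rainbow angle = D_min − 180° = 50.891°.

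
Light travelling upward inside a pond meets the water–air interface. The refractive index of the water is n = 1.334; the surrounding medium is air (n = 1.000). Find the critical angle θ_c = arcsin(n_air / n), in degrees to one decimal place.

48.6°

sin θ_c = n_air / n = 1.000 / 1.334 = 0.7496.
θ_c = arcsin(0.7496) = 48.56°.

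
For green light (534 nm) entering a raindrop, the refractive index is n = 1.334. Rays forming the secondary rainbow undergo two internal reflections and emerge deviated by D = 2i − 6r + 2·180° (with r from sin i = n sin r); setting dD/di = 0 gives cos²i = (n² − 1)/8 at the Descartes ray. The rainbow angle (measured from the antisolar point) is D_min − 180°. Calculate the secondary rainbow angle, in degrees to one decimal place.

51.2°

cos²i = (1.77956 − 1)/8 = 0.09744; i = arccos(0.31216) = 71.810°.
sin r = sin 71.810°/1.334 = 0.71217; r = 45.411°.
D_min = 2·71.810° − 6·45.411° + 360° = 231.153°.
Rainbow angle = D_min − 180° = 51.153°.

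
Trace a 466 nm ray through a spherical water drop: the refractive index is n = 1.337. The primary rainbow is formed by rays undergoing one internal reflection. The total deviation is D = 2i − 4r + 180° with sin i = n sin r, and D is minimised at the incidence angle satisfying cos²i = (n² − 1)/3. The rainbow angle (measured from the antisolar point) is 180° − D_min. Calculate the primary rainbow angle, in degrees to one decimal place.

cos²i = (1.78757 − 1)/3 = 0.26252; i = arccos(0.51237) = 59.178°.
sin r = sin 59.178°/1.337 = 0.64231; r = 39.964°.
D_min = 2·59.178° − 4·39.964° + 180° = 138.500°.
Rainbow angle = 180° − D_min = 41.500°.

41.5°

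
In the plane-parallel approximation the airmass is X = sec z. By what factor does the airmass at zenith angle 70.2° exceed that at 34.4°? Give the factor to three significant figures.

2.44

X(70.2°)/X(34.4°) = sec 70.2° / sec 34.4° = cos 34.4° / cos 70.2° = 0.8251/0.3387 = 2.4358.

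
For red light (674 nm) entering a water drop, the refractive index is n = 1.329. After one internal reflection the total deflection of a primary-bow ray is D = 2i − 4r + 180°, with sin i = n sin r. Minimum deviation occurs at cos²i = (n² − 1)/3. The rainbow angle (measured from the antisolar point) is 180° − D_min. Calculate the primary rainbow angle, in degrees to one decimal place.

cos²i = (1.76624 − 1)/3 = 0.25541; i = arccos(0.50538) = 59.643°.
sin r = sin 59.643°/1.329 = 0.64928; r = 40.487°.
D_min = 2·59.643° − 4·40.487° + 180° = 137.337°.
Rainbow angle = 180° − D_min = 42.663°.

42.7°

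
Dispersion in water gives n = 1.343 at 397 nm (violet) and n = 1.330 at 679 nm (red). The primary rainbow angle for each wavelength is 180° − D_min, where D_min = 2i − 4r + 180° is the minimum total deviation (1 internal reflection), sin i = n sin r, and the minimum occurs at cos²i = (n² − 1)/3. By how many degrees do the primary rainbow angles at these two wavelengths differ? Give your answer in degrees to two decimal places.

1.87°

At 397 nm (n = 1.343): cos²i = 0.26788 → i = 58.830°, r = 39.577°, D_min = 139.354°, rainbow angle = 40.646°.
At 679 nm (n = 1.330): cos²i = 0.25630 → i = 59.585°, r = 40.422°, D_min = 137.484°, rainbow angle = 42.516°.
Angular width = |40.646° − 42.516°| = 1.871°.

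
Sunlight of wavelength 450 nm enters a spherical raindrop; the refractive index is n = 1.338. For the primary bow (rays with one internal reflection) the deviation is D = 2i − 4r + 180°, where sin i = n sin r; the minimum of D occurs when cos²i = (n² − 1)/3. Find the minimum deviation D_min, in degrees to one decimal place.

138.6°

cos²i = (1.79024 − 1)/3 = 0.26341; i = arccos(0.51324) = 59.120°.
sin r = sin 59.120°/1.338 = 0.64144; r = 39.899°.
D_min = 2·59.120° − 4·39.899° + 180° = 138.643°.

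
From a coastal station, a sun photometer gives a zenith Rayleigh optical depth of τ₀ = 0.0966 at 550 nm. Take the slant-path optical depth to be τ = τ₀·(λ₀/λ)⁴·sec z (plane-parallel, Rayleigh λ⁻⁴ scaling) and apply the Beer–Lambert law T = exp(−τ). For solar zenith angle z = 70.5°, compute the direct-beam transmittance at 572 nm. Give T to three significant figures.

0.781

sec 70.5° = 2.9957.
τ = 0.0966 × (550/572)⁴ × 2.9957 = 0.0966 × 0.8548 × 2.9957 = 0.2474.
T = exp(−0.2474) = 0.7809.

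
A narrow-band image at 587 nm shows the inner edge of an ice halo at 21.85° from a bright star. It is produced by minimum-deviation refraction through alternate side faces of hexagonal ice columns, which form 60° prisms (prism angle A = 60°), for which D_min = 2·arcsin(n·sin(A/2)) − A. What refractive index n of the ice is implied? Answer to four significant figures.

1.310

Rearranging: n = sin((D_min + A)/2) / sin(A/2).
(D_min + A)/2 = (21.85° + 60°)/2 = 40.925°.
n = sin 40.925° / sin 30° = 0.6551 / 0.5000 = 1.3101.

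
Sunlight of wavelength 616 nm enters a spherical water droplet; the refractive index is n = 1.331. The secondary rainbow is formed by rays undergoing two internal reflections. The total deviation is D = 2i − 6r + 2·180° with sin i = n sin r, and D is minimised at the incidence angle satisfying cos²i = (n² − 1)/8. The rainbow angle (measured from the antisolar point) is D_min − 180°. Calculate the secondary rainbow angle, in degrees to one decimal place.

cos²i = (1.77156 − 1)/8 = 0.09645; i = arccos(0.31056) = 71.907°.
sin r = sin 71.907°/1.331 = 0.71417; r = 45.575°.
D_min = 2·71.907° − 6·45.575° + 360° = 230.365°.
Rainbow angle = D_min − 180° = 50.365°.

50.4°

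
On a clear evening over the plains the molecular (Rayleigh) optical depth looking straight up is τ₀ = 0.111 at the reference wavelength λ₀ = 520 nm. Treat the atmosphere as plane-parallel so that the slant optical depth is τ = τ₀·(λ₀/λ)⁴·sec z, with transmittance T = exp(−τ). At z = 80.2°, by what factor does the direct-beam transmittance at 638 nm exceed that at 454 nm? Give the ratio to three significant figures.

Airmass: sec 80.2° = 5.8751.
τ(638 nm) = 0.111 × (520/638)⁴ × 5.8751 = 0.111 × 0.4413 × 5.8751 = 0.2878.
τ(454 nm) = 0.111 × (520/454)⁴ × 5.8751 = 0.111 × 1.7210 × 5.8751 = 1.1224.
T(638)/T(454) = exp(τ_B − τ_A) = exp(0.8346) = 2.3038.

2.30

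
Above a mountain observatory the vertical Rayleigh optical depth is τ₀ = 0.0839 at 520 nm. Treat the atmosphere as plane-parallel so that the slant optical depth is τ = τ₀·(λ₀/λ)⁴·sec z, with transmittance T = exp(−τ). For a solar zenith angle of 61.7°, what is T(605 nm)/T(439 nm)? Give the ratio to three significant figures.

Airmass: sec 61.7° = 2.1093.
τ(605 nm) = 0.0839 × (520/605)⁴ × 2.1093 = 0.0839 × 0.5457 × 2.1093 = 0.0966.
τ(439 nm) = 0.0839 × (520/439)⁴ × 2.1093 = 0.0839 × 1.9686 × 2.1093 = 0.3484.
T(605)/T(439) = exp(τ_B − τ_A) = exp(0.2518) = 1.2863.

1.29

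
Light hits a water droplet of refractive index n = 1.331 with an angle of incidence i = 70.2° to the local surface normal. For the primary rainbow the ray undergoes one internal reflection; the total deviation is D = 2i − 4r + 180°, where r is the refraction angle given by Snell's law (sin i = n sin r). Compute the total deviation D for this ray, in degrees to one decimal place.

140.5°

sin r = sin 70.2° / 1.331 = 0.9409/1.331 = 0.7069; r = 44.98°.
D = 2·70.2° − 4·44.98° + 180° = 140.40° − 179.93° + 180° = 140.47°.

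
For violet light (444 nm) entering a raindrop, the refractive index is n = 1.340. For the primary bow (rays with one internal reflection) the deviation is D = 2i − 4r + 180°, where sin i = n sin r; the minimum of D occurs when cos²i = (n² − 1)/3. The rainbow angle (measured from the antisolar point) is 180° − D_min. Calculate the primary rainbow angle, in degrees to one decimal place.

cos²i = (1.79560 − 1)/3 = 0.26520; i = arccos(0.51498) = 59.004°.
sin r = sin 59.004°/1.340 = 0.63971; r = 39.770°.
D_min = 2·59.004° − 4·39.770° + 180° = 138.929°.
Rainbow angle = 180° − D_min = 41.071°.

41.1°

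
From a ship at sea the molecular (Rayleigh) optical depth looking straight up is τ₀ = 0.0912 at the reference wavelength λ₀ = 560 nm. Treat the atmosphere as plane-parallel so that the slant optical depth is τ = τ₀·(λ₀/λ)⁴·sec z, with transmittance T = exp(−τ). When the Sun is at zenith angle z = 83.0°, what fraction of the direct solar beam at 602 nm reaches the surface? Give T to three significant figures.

sec 83.0° = 8.2055.
τ = 0.0912 × (560/602)⁴ × 8.2055 = 0.0912 × 0.7488 × 8.2055 = 0.5604.
T = exp(−0.5604) = 0.5710.

0.571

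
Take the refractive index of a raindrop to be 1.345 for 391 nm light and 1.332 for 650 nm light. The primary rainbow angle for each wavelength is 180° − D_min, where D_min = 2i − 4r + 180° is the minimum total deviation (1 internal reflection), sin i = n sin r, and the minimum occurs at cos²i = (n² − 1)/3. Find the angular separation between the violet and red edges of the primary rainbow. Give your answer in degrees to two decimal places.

At 391 nm (n = 1.345): cos²i = 0.26967 → i = 58.715°, r = 39.448°, D_min = 139.635°, rainbow angle = 40.365°.
At 650 nm (n = 1.332): cos²i = 0.25807 → i = 59.469°, r = 40.290°, D_min = 137.776°, rainbow angle = 42.224°.
Angular width = |40.365° − 42.224°| = 1.859°.

1.86°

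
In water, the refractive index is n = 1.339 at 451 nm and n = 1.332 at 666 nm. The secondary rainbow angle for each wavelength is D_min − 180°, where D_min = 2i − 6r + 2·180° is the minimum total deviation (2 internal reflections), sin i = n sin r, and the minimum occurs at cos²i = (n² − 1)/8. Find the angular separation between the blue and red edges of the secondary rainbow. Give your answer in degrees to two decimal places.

1.82°

At 451 nm (n = 1.339): cos²i = 0.09912 → i = 71.650°, r = 45.141°, D_min = 232.451°, rainbow angle = 52.451°.
At 666 nm (n = 1.332): cos²i = 0.09678 → i = 71.875°, r = 45.520°, D_min = 230.628°, rainbow angle = 50.628°.
Angular width = |52.451° − 50.628°| = 1.823°.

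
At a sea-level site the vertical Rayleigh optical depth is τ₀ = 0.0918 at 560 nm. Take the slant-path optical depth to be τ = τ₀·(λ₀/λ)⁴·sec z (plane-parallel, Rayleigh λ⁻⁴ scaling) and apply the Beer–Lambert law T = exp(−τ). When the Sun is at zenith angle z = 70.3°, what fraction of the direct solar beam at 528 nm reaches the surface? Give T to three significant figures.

sec 70.3° = 2.9665.
τ = 0.0918 × (560/528)⁴ × 2.9665 = 0.0918 × 1.2654 × 2.9665 = 0.3446.
T = exp(−0.3446) = 0.7085.

0.709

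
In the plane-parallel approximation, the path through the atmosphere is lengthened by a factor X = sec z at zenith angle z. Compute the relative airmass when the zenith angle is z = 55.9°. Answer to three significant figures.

1.78

X = sec z = 1/cos 55.9° = 1/0.5606 = 1.7837.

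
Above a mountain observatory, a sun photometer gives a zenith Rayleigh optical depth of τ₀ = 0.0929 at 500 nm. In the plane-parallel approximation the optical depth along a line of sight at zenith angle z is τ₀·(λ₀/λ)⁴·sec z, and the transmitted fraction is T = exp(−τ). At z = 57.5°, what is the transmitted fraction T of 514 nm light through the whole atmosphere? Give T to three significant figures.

0.857

sec 57.5° = 1.8612.
τ = 0.0929 × (500/514)⁴ × 1.8612 = 0.0929 × 0.8954 × 1.8612 = 0.1548.
T = exp(−0.1548) = 0.8566.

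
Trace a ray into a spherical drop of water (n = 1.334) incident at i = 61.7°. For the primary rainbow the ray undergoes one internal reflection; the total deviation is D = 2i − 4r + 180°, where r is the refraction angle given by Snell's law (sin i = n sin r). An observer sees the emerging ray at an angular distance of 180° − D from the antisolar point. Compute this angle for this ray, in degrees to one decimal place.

sin r = sin 61.7° / 1.334 = 0.8805/1.334 = 0.6600; r = 41.30°.
D = 2·61.7° − 4·41.30° + 180° = 123.40° − 165.21° + 180° = 138.19°.
Angle from antisolar point = 180° − D = 41.81°.

41.8°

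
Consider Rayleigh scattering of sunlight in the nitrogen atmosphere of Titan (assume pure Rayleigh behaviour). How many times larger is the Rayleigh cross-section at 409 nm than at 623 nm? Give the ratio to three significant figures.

5.38

Rayleigh scattering ∝ λ⁻⁴, so the ratio of coefficients is the inverse fourth power of the wavelength ratio.
σ(409)/σ(623) = (623/409)⁴ = (1.5232)⁴ = 5.383.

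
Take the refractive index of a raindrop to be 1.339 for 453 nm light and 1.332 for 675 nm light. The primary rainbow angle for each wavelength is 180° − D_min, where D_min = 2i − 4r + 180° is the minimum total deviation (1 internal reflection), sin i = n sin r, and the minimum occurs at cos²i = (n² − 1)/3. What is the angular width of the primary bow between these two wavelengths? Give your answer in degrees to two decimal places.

At 453 nm (n = 1.339): cos²i = 0.26431 → i = 59.062°, r = 39.834°, D_min = 138.786°, rainbow angle = 41.214°.
At 675 nm (n = 1.332): cos²i = 0.25807 → i = 59.469°, r = 40.290°, D_min = 137.776°, rainbow angle = 42.224°.
Angular width = |41.214° − 42.224°| = 1.010°.

1.01°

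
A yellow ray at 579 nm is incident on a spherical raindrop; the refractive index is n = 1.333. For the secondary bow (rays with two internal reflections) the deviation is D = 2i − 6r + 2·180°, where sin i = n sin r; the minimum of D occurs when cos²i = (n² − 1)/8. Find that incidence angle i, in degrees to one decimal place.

71.8°

cos²i = (1.333² − 1)/8 = (1.77689 − 1)/8 = 0.09711.
cos i = 0.31163, so i = 71.843°.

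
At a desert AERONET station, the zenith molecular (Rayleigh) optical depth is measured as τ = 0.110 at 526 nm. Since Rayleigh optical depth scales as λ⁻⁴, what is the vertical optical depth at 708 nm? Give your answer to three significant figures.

τ(708 nm) = τ(526 nm) × (526/708)⁴ = 0.110 × (0.7429)⁴ = 0.110 × 0.3047 = 0.0335.

0.0335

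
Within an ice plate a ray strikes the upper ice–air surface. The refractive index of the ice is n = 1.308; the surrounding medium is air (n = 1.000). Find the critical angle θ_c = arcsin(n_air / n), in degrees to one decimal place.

49.9°

sin θ_c = n_air / n = 1.000 / 1.308 = 0.7645.
θ_c = arcsin(0.7645) = 49.86°.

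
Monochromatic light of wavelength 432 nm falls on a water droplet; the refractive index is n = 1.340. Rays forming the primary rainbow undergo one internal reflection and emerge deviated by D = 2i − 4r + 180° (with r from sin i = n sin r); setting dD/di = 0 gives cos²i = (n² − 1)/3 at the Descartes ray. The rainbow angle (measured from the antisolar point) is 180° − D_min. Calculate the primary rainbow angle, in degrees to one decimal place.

41.1°

cos²i = (1.79560 − 1)/3 = 0.26520; i = arccos(0.51498) = 59.004°.
sin r = sin 59.004°/1.340 = 0.63971; r = 39.770°.
D_min = 2·59.004° − 4·39.770° + 180° = 138.929°.
Rainbow angle = 180° − D_min = 41.071°.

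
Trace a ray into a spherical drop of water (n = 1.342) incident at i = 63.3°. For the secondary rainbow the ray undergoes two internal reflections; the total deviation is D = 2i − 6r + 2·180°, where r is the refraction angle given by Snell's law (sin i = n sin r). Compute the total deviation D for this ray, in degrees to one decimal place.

sin r = sin 63.3° / 1.342 = 0.8934/1.342 = 0.6657; r = 41.74°.
D = 2·63.3° − 6·41.74° + 2·180° = 126.60° − 250.42° + 360° = 236.18°.

236.2°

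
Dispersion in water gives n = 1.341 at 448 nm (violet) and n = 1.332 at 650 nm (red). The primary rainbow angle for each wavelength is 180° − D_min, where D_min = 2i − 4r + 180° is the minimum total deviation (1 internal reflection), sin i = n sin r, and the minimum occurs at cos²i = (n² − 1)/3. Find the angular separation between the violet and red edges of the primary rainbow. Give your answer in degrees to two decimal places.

1.29°

At 448 nm (n = 1.341): cos²i = 0.26609 → i = 58.946°, r = 39.705°, D_min = 139.071°, rainbow angle = 40.929°.
At 650 nm (n = 1.332): cos²i = 0.25807 → i = 59.469°, r = 40.290°, D_min = 137.776°, rainbow angle = 42.224°.
Angular width = |40.929° − 42.224°| = 1.295°.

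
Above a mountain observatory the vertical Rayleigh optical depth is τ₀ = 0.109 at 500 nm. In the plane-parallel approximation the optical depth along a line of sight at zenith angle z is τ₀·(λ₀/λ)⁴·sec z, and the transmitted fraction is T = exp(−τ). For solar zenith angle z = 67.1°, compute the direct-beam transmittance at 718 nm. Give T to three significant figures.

sec 67.1° = 2.5699.
τ = 0.109 × (500/718)⁴ × 2.5699 = 0.109 × 0.2352 × 2.5699 = 0.0659.
T = exp(−0.0659) = 0.9362.

0.936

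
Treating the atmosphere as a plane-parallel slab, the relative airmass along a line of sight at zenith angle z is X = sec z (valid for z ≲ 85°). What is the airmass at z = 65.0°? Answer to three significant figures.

X = sec z = 1/cos 65.0° = 1/0.4226 = 2.3662.

2.37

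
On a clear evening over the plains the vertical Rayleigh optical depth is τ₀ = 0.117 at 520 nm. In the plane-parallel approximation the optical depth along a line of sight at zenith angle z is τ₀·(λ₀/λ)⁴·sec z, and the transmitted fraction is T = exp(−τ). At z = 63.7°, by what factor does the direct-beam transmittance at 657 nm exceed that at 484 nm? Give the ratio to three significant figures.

Airmass: sec 63.7° = 2.2570.
τ(657 nm) = 0.117 × (520/657)⁴ × 2.2570 = 0.117 × 0.3924 × 2.2570 = 0.1036.
τ(484 nm) = 0.117 × (520/484)⁴ × 2.2570 = 0.117 × 1.3324 × 2.2570 = 0.3518.
T(657)/T(484) = exp(τ_B − τ_A) = exp(0.2482) = 1.2817.

1.28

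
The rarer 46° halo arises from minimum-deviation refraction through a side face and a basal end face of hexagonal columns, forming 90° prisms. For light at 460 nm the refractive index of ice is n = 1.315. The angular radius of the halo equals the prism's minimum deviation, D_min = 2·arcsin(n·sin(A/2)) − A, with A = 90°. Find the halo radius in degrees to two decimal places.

n·sin(A/2) = 1.315 × sin 45° = 1.315 × 0.7071 = 0.9298.
D_min = 2·arcsin(0.9298) − 90° = 2 × 68.411° − 90° = 46.821°.

46.82°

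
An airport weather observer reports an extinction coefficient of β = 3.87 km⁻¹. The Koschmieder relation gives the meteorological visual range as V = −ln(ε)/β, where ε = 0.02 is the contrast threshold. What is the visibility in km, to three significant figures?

V = −ln(0.02) / 3.87 = 3.912 / 3.87 = 1.0109 km.

1.01 km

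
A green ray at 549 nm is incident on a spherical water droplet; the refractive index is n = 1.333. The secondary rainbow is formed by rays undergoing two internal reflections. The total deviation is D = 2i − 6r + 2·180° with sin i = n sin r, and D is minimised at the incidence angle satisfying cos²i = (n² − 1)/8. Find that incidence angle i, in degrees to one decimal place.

71.8°

cos²i = (1.333² − 1)/8 = (1.77689 − 1)/8 = 0.09711.
cos i = 0.31163, so i = 71.843°.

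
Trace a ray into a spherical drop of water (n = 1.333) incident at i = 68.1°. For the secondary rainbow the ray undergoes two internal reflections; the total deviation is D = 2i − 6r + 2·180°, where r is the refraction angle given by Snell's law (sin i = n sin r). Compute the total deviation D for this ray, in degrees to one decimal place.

231.5°

sin r = sin 68.1° / 1.333 = 0.9278/1.333 = 0.6961; r = 44.11°.
D = 2·68.1° − 6·44.11° + 2·180° = 136.20° − 264.67° + 360° = 231.53°.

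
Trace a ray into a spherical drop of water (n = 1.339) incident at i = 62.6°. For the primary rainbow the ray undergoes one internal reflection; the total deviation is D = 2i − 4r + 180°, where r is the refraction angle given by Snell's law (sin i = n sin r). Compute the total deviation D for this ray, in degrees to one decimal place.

sin r = sin 62.6° / 1.339 = 0.8878/1.339 = 0.6630; r = 41.53°.
D = 2·62.6° − 4·41.53° + 180° = 125.20° − 166.13° + 180° = 139.07°.

139.1°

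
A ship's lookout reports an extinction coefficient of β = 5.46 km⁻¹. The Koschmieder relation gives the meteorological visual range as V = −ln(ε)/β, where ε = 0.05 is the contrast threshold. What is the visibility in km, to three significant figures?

V = −ln(0.05) / 5.46 = 2.996 / 5.46 = 0.5487 km.

0.549 km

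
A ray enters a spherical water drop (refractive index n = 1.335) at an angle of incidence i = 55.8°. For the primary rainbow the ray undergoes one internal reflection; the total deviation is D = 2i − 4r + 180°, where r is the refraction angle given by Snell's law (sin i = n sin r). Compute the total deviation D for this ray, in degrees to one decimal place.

sin r = sin 55.8° / 1.335 = 0.8271/1.335 = 0.6195; r = 38.28°.
D = 2·55.8° − 4·38.28° + 180° = 111.60° − 153.13° + 180° = 138.47°.

138.5°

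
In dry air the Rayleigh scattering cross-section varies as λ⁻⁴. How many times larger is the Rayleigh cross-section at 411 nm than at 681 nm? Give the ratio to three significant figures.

7.54

Rayleigh scattering ∝ λ⁻⁴, so the ratio of coefficients is the inverse fourth power of the wavelength ratio.
σ(411)/σ(681) = (681/411)⁴ = (1.6569)⁴ = 7.537.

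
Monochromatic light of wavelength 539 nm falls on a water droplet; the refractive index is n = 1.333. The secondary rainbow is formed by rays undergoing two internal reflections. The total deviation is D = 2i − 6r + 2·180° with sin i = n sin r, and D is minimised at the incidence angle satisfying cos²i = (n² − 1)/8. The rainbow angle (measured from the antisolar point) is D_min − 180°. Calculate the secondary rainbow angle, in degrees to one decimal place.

50.9°

cos²i = (1.77689 − 1)/8 = 0.09711; i = arccos(0.31163) = 71.843°.
sin r = sin 71.843°/1.333 = 0.71283; r = 45.466°.
D_min = 2·71.843° − 6·45.466° + 360° = 230.891°.
Rainbow angle = D_min − 180° = 50.891°.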